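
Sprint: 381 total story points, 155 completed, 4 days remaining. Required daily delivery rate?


Formula: Required rate = Remaining points / Days left
Remaining = 381 - 155 = 226 points
Required rate = 226 / 4 = 56.5 points/day

56.5 points/day


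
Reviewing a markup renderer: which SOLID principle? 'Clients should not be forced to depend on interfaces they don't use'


This describes the Interface Segregation Principle (ISP)

Interface Segregation Principle (ISP)


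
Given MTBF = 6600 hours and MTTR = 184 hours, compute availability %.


Availability = MTBF / (MTBF + MTTR)
Availability = 6600 / (6600 + 184)
Availability = 6600 / 6784
Availability = 97.2877%

97.2877%


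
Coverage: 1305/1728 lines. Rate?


Coverage = covered / total * 100
Coverage = 1305 / 1728 * 100
Coverage = 75.52%

75.52%


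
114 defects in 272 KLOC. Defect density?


Defect density = defects / KLOC
Defect density = 114 / 272
Defect density = 0.419 defects/KLOC

0.419 defects/KLOC


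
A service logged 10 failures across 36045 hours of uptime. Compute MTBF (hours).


Formula: MTBF = Total operating time / Number of failures
MTBF = 36045 / 10
MTBF = 3604.5 hours

3604.5 hours


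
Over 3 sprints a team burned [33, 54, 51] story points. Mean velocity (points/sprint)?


Formula: Avg velocity = Total points / Number of sprints
Points: [33, 54, 51]
Sum = 33 + 54 + 51 = 138
Avg velocity = 138 / 3 = 46.0 points/sprint

46.0 points/sprint


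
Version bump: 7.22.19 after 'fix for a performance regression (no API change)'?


Current: 7.22.19
Change category: 'fix for a performance regression (no API change)' → patch bump
SemVer rule: patch bump → increment PATCH (MAJOR and MINOR unchanged)
New: 7.22.20

7.22.20


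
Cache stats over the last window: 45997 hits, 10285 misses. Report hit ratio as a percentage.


Formula: hit rate = hits / (hits + misses) * 100
hit rate = 45997 / (45997 + 10285) * 100
hit rate = 45997 / 56282 * 100
hit rate = 81.73%

81.73%


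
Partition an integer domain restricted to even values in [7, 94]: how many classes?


Constraint: even integers in [7, 94]
Class 1: x < 7 — out-of-range invalid
Class 2: x in [7,94] but odd — wrong type invalid
Class 3: x in [7,94] and even — valid
Class 4: x > 94 — out-of-range invalid
Total equivalence classes: 4

4 equivalence classes


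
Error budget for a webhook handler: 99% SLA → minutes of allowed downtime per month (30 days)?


Formula: allowed downtime = period * (100 - SLA) / 100
Period (month (30 days)) = 43200 minutes
Unavailability fraction = (100 - 99.0) / 100
Allowed downtime = 43200 * (100 - 99.0) / 100
Allowed downtime = 432.0 minutes

432.0 minutes


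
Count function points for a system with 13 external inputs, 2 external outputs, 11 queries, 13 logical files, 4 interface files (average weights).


UFP = EI*4 + EO*5 + EQ*4 + ILF*10 + EIF*7
UFP = 13*4 + 2*5 + 11*4 + 13*10 + 4*7
UFP = 52 + 10 + 44 + 130 + 28
UFP = 264

264


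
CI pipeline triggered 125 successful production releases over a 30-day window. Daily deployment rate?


Formula: deployments per day = releases / days
= 125 / 30
= 4.167 deploys/day
(equivalently, 29.17 deploys/week)

4.167 deploys/day


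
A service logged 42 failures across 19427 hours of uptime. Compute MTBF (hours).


Formula: MTBF = Total operating time / Number of failures
MTBF = 19427 / 42
MTBF = 462.55 hours

462.55 hours


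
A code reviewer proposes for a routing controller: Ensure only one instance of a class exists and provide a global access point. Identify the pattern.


This matches the Singleton pattern

Singleton


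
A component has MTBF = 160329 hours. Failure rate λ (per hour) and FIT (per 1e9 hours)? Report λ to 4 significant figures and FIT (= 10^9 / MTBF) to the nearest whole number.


Formula: λ = 1 / MTBF; FIT = λ × 1e9 = 1e9 / MTBF
λ = 1 / 160329 ≈ 6.237e-06 failures/hour
FIT = 1e9 / 160329 ≈ 6237 failures per 1e9 hours (nearest whole number)

λ = 6.237e-06 /h, FIT = 6237


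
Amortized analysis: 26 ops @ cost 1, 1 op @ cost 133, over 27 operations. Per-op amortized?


Formula: Amortized cost = Total cost / Operations
Total cost = (26 * 1) + (1 * 133)
Total cost = 26 + 133 = 159
Amortized = 159 / 27 = 5.8889

5.8889


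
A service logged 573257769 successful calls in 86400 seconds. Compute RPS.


Formula: throughput = requests / seconds
throughput = 573257769 / 86400
throughput = 6634.93 requests/second

6634.93 requests/second


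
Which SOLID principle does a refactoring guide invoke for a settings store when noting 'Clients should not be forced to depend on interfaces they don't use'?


This describes the Interface Segregation Principle (ISP)

Interface Segregation Principle (ISP)


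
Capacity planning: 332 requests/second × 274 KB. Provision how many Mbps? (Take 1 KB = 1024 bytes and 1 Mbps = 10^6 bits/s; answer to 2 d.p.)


Formula: Mbps = payload_bytes * RPS * 8 / 1e6
Payload per request = 274 KB = 274 * 1024 = 280576 bytes
Total bytes/sec = 280576 * 332 = 93151232
Total bits/sec = 93151232 * 8 = 745209856
Mbps = 745209856 / 1e6 = 745.21

745.21 Mbps


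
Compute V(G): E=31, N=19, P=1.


Formula: V(G) = E - N + 2P
V(G) = 31 - 19 + 2*1
V(G) = 12 + 2
V(G) = 14

14


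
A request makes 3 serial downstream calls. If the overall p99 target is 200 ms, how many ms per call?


Formula: per_stage = total_budget / stages
per_stage = 200 / 3
per_stage = 66.67 ms

66.67 ms


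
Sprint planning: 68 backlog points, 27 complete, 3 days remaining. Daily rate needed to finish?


Formula: Required rate = Remaining points / Days left
Remaining = 68 - 27 = 41 points
Required rate = 41 / 3 = 13.67 points/day

13.67 points/day


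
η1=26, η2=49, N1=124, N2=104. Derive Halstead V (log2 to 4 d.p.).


Formula: V = N * log2(η), where N = N1 + N2 and η = η1 + η2
η = 26 + 49 = 75
N = 124 + 104 = 228
log2(75) ≈ 6.2288
V = 228 * 6.2288 = 1420.17

1420.17


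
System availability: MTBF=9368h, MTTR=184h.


Availability = MTBF / (MTBF + MTTR)
Availability = 9368 / (9368 + 184)
Availability = 9368 / 9552
Availability = 98.0737%

98.0737%


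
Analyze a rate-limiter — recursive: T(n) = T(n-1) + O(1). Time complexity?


Reasoning: linear recursion with constant work per frame
Complexity: O(n)

O(n)


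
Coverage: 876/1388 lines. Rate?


Coverage = covered / total * 100
Coverage = 876 / 1388 * 100
Coverage = 63.11%

63.11%


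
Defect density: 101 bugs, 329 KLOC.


Defect density = defects / KLOC
Defect density = 101 / 329
Defect density = 0.307 defects/KLOC

0.307 defects/KLOC


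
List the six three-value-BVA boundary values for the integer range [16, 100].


Range: [16, 100]
Boundaries: just below min, min, min+1, max-1, max, just above max
Values: [15, 16, 17, 99, 100, 101]

[15, 16, 17, 99, 100, 101]


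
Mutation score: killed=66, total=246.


Mutation score = killed / total * 100
Mutation score = 66 / 246 * 100
Mutation score = 26.83%

26.83%


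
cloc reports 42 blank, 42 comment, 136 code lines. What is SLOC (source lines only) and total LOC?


Total LOC = blank + comment + code
Total LOC = 42 + 42 + 136 = 220
SLOC (source only) = code = 136

Total LOC: 220, SLOC: 136


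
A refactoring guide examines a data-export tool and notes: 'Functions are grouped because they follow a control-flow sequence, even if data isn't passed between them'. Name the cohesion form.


Reasoning: Grouped by order of execution within a routine, not by data flow
Type: Procedural cohesion

Procedural cohesion


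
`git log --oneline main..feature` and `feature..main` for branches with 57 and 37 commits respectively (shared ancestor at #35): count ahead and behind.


Common ancestor: commit #35
feature commits after divergence: 57 - 35 = 22
main commits after divergence: 37 - 35 = 2
feature is 22 commits ahead of main
main is 2 commits ahead of feature

feature ahead: 22, main ahead: 2


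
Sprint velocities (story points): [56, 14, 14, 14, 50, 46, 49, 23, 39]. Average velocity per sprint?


Formula: Avg velocity = Total points / Number of sprints
Points: [56, 14, 14, 14, 50, 46, 49, 23, 39]
Sum = 56 + 14 + 14 + 14 + 50 + 46 + 49 + 23 + 39 = 305
Avg velocity = 305 / 9 = 33.89 points/sprint

33.89 points/sprint


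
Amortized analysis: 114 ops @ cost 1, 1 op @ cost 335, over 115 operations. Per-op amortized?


Formula: Amortized cost = Total cost / Operations
Total cost = (114 * 1) + (1 * 335)
Total cost = 114 + 335 = 449
Amortized = 449 / 115 = 3.9043

3.9043


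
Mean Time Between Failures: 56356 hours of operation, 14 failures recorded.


Formula: MTBF = Total operating time / Number of failures
MTBF = 56356 / 14
MTBF = 4025.43 hours

4025.43 hours


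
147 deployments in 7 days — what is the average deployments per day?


Formula: deployments per day = releases / days
= 147 / 7
= 21.0 deploys/day
(equivalently, 147.0 deploys/week)

21.0 deploys/day


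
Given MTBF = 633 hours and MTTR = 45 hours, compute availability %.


Availability = MTBF / (MTBF + MTTR)
Availability = 633 / (633 + 45)
Availability = 633 / 678
Availability = 93.3628%

93.3628%


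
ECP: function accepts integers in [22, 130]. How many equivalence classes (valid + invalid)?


Valid range: [22, 130]
Class 1: x < 22 — invalid
Class 2: 22 ≤ x ≤ 130 — valid
Class 3: x > 130 — invalid
Total equivalence classes: 3

3 equivalence classes


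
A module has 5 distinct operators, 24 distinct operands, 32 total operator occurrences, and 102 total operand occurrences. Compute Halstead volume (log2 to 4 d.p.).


Formula: V = N * log2(η), where N = N1 + N2 and η = η1 + η2
η = 5 + 24 = 29
N = 32 + 102 = 134
log2(29) ≈ 4.8580
V = 134 * 4.8580 = 650.97

650.97


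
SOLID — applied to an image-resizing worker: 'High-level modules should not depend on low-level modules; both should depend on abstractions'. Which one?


This describes the Dependency Inversion Principle (DIP)

Dependency Inversion Principle (DIP)


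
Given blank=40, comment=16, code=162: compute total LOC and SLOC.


Total LOC = blank + comment + code
Total LOC = 40 + 16 + 162 = 218
SLOC (source only) = code = 162

Total LOC: 218, SLOC: 162


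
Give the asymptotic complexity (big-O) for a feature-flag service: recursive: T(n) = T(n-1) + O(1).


Reasoning: linear recursion with constant work per frame
Complexity: O(n)

O(n)


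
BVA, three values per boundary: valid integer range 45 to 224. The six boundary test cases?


Range: [45, 224]
Boundaries: just below min, min, min+1, max-1, max, just above max
Values: [44, 45, 46, 223, 224, 225]

[44, 45, 46, 223, 224, 225]


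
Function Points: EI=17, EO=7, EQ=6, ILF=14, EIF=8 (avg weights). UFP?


UFP = EI*4 + EO*5 + EQ*4 + ILF*10 + EIF*7
UFP = 17*4 + 7*5 + 6*4 + 14*10 + 8*7
UFP = 68 + 35 + 24 + 140 + 56
UFP = 323

323


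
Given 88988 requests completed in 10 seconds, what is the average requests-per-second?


Formula: throughput = requests / seconds
throughput = 88988 / 10
throughput = 8898.8 requests/second

8898.8 requests/second


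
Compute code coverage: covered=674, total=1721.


Coverage = covered / total * 100
Coverage = 674 / 1721 * 100
Coverage = 39.16%

39.16%


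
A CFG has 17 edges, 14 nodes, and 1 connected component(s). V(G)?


Formula: V(G) = E - N + 2P
V(G) = 17 - 14 + 2*1
V(G) = 3 + 2
V(G) = 5

5


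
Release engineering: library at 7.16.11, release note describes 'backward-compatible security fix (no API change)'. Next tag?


Current: 7.16.11
Change category: 'backward-compatible security fix (no API change)' → patch bump
SemVer rule: patch bump → increment PATCH (MAJOR and MINOR unchanged)
New: 7.16.12

7.16.12


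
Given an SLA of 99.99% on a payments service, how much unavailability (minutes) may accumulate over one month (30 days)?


Formula: allowed downtime = period * (100 - SLA) / 100
Period (month (30 days)) = 43200 minutes
Unavailability fraction = (100 - 99.99) / 100
Allowed downtime = 43200 * (100 - 99.99) / 100
Allowed downtime = 4.32 minutes

4.32 minutes


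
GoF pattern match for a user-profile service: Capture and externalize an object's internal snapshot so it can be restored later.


This matches the Memento pattern

Memento


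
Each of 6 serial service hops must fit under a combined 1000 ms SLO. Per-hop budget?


Formula: per_stage = total_budget / stages
per_stage = 1000 / 6
per_stage = 166.67 ms

166.67 ms


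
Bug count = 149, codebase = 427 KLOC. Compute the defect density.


Defect density = defects / KLOC
Defect density = 149 / 427
Defect density = 0.349 defects/KLOC

0.349 defects/KLOC


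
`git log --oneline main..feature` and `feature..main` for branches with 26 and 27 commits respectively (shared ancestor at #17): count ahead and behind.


Common ancestor: commit #17
feature commits after divergence: 26 - 17 = 9
main commits after divergence: 27 - 17 = 10
feature is 9 commits ahead of main
main is 10 commits ahead of feature

feature ahead: 9, main ahead: 10


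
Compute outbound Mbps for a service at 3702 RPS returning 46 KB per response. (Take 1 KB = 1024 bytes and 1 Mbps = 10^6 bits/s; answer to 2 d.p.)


Formula: Mbps = payload_bytes * RPS * 8 / 1e6
Payload per request = 46 KB = 46 * 1024 = 47104 bytes
Total bytes/sec = 47104 * 3702 = 174379008
Total bits/sec = 174379008 * 8 = 1395032064
Mbps = 1395032064 / 1e6 = 1395.03

1395.03 Mbps


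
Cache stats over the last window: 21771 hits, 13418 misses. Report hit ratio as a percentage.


Formula: hit rate = hits / (hits + misses) * 100
hit rate = 21771 / (21771 + 13418) * 100
hit rate = 21771 / 35189 * 100
hit rate = 61.87%

61.87%


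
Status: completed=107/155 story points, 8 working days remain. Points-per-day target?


Formula: Required rate = Remaining points / Days left
Remaining = 155 - 107 = 48 points
Required rate = 48 / 8 = 6.0 points/day

6.0 points/day


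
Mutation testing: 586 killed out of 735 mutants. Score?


Mutation score = killed / total * 100
Mutation score = 586 / 735 * 100
Mutation score = 79.73%

79.73%


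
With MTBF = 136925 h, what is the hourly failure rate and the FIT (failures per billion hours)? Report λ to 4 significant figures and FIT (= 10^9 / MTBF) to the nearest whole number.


Formula: λ = 1 / MTBF; FIT = λ × 1e9 = 1e9 / MTBF
λ = 1 / 136925 ≈ 7.303e-06 failures/hour
FIT = 1e9 / 136925 ≈ 7303 failures per 1e9 hours (nearest whole number)

λ = 7.303e-06 /h, FIT = 7303


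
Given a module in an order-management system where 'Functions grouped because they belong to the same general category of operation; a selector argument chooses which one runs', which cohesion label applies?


Reasoning: Grouped by category of activity, not by data or sequence
Type: Logical cohesion

Logical cohesion


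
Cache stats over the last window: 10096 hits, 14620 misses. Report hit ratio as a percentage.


Formula: hit rate = hits / (hits + misses) * 100
hit rate = 10096 / (10096 + 14620) * 100
hit rate = 10096 / 24716 * 100
hit rate = 40.85%

40.85%


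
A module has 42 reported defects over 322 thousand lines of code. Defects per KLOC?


Defect density = defects / KLOC
Defect density = 42 / 322
Defect density = 0.13 defects/KLOC

0.13 defects/KLOC


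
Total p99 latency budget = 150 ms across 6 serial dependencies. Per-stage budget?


Formula: per_stage = total_budget / stages
per_stage = 150 / 6
per_stage = 25.0 ms

25.0 ms


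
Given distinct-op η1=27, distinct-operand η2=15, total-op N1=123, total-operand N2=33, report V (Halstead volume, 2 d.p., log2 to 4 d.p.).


Formula: V = N * log2(η), where N = N1 + N2 and η = η1 + η2
η = 27 + 15 = 42
N = 123 + 33 = 156
log2(42) ≈ 5.3923
V = 156 * 5.3923 = 841.20

841.20


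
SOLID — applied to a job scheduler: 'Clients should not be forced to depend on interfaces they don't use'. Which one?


This describes the Interface Segregation Principle (ISP)

Interface Segregation Principle (ISP)


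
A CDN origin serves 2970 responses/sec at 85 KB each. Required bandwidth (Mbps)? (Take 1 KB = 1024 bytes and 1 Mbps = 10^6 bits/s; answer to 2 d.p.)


Formula: Mbps = payload_bytes * RPS * 8 / 1e6
Payload per request = 85 KB = 85 * 1024 = 87040 bytes
Total bytes/sec = 87040 * 2970 = 258508800
Total bits/sec = 258508800 * 8 = 2068070400
Mbps = 2068070400 / 1e6 = 2068.07

2068.07 Mbps


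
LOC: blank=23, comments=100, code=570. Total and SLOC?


Total LOC = blank + comment + code
Total LOC = 23 + 100 + 570 = 693
SLOC (source only) = code = 570

Total LOC: 693, SLOC: 570


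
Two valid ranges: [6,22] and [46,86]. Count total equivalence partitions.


Valid ranges: [6,22] and [46,86]
Class 1: x < 6 — invalid
Class 2: 6 ≤ x ≤ 22 — valid
Class 3: 22 < x < 46 — invalid (gap between ranges)
Class 4: 46 ≤ x ≤ 86 — valid
Class 5: x > 86 — invalid
Total equivalence classes: 5

5 equivalence classes


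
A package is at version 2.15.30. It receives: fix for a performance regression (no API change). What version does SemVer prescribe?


Current: 2.15.30
Change category: 'fix for a performance regression (no API change)' → patch bump
SemVer rule: patch bump → increment PATCH (MAJOR and MINOR unchanged)
New: 2.15.31

2.15.31


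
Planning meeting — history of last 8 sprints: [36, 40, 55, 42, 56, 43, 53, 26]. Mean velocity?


Formula: Avg velocity = Total points / Number of sprints
Points: [36, 40, 55, 42, 56, 43, 53, 26]
Sum = 36 + 40 + 55 + 42 + 56 + 43 + 53 + 26 = 351
Avg velocity = 351 / 8 = 43.88 points/sprint

43.88 points/sprint


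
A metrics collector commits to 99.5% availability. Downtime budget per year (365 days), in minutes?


Formula: allowed downtime = period * (100 - SLA) / 100
Period (year (365 days)) = 525600 minutes
Unavailability fraction = (100 - 99.5) / 100
Allowed downtime = 525600 * (100 - 99.5) / 100
Allowed downtime = 2628.0 minutes

2628.0 minutes


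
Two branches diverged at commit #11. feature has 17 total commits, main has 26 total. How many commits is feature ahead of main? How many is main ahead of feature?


Common ancestor: commit #11
feature commits after divergence: 17 - 11 = 6
main commits after divergence: 26 - 11 = 15
feature is 6 commits ahead of main
main is 15 commits ahead of feature

feature ahead: 6, main ahead: 15


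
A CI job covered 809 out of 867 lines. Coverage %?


Coverage = covered / total * 100
Coverage = 809 / 867 * 100
Coverage = 93.31%

93.31%


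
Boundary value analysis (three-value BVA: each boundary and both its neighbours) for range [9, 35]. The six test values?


Range: [9, 35]
Boundaries: just below min, min, min+1, max-1, max, just above max
Values: [8, 9, 10, 34, 35, 36]

[8, 9, 10, 34, 35, 36]


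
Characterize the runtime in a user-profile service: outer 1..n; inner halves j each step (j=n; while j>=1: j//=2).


Reasoning: n times log n
Complexity: O(n log n)

O(n log n)


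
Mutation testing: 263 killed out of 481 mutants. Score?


Mutation score = killed / total * 100
Mutation score = 263 / 481 * 100
Mutation score = 54.68%

54.68%


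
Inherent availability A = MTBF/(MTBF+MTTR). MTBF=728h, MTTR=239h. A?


Availability = MTBF / (MTBF + MTTR)
Availability = 728 / (728 + 239)
Availability = 728 / 967
Availability = 75.2844%

75.2844%


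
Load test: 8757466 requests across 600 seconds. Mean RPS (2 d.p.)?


Formula: throughput = requests / seconds
throughput = 8757466 / 600
throughput = 14595.78 requests/second

14595.78 requests/second


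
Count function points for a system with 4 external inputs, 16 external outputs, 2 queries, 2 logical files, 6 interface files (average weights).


UFP = EI*4 + EO*5 + EQ*4 + ILF*10 + EIF*7
UFP = 4*4 + 16*5 + 2*4 + 2*10 + 6*7
UFP = 16 + 80 + 8 + 20 + 42
UFP = 166

166


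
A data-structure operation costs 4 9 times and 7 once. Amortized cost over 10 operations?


Formula: Amortized cost = Total cost / Operations
Total cost = (9 * 4) + (1 * 7)
Total cost = 36 + 7 = 43
Amortized = 43 / 10 = 4.3

4.3


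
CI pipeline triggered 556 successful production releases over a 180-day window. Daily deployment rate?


Formula: deployments per day = releases / days
= 556 / 180
= 3.089 deploys/day
(equivalently, 21.62 deploys/week)

3.089 deploys/day


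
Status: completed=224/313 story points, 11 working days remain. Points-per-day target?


Formula: Required rate = Remaining points / Days left
Remaining = 313 - 224 = 89 points
Required rate = 89 / 11 = 8.09 points/day

8.09 points/day


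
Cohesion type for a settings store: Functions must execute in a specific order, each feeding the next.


Reasoning: Output of one is input to next
Type: Sequential cohesion

Sequential cohesion


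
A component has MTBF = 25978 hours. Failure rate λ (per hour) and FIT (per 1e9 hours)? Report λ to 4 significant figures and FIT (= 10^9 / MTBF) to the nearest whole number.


Formula: λ = 1 / MTBF; FIT = λ × 1e9 = 1e9 / MTBF
λ = 1 / 25978 ≈ 3.849e-05 failures/hour
FIT = 1e9 / 25978 ≈ 38494 failures per 1e9 hours (nearest whole number)

λ = 3.849e-05 /h, FIT = 38494


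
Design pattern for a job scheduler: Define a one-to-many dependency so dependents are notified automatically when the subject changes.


This matches the Observer pattern

Observer


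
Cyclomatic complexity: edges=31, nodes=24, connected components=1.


Formula: V(G) = E - N + 2P
V(G) = 31 - 24 + 2*1
V(G) = 7 + 2
V(G) = 9

9


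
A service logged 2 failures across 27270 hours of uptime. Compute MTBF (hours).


Formula: MTBF = Total operating time / Number of failures
MTBF = 27270 / 2
MTBF = 13635.0 hours

13635.0 hours


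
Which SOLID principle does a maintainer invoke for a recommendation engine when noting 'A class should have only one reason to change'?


This describes the Single Responsibility Principle (SRP)

Single Responsibility Principle (SRP)


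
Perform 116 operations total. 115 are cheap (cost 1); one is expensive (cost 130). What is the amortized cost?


Formula: Amortized cost = Total cost / Operations
Total cost = (115 * 1) + (1 * 130)
Total cost = 115 + 130 = 245
Amortized = 245 / 116 = 2.1121

2.1121


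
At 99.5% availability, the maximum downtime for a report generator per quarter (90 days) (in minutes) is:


Formula: allowed downtime = period * (100 - SLA) / 100
Period (quarter (90 days)) = 129600 minutes
Unavailability fraction = (100 - 99.5) / 100
Allowed downtime = 129600 * (100 - 99.5) / 100
Allowed downtime = 648.0 minutes

648.0 minutes


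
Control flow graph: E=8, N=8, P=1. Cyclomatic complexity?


Formula: V(G) = E - N + 2P
V(G) = 8 - 8 + 2*1
V(G) = 0 + 2
V(G) = 2

2


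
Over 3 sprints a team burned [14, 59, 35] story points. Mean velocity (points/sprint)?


Formula: Avg velocity = Total points / Number of sprints
Points: [14, 59, 35]
Sum = 14 + 59 + 35 = 108
Avg velocity = 108 / 3 = 36.0 points/sprint

36.0 points/sprint


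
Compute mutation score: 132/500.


Mutation score = killed / total * 100
Mutation score = 132 / 500 * 100
Mutation score = 26.4%

26.4%


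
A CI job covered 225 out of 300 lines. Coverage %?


Coverage = covered / total * 100
Coverage = 225 / 300 * 100
Coverage = 75.0%

75.0%


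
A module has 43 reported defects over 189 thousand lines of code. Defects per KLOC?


Defect density = defects / KLOC
Defect density = 43 / 189
Defect density = 0.228 defects/KLOC

0.228 defects/KLOC


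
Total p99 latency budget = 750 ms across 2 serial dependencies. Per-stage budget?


Formula: per_stage = total_budget / stages
per_stage = 750 / 2
per_stage = 375.0 ms

375.0 ms


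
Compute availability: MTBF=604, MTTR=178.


Availability = MTBF / (MTBF + MTTR)
Availability = 604 / (604 + 178)
Availability = 604 / 782
Availability = 77.2379%

77.2379%


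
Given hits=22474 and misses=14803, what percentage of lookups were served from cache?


Formula: hit rate = hits / (hits + misses) * 100
hit rate = 22474 / (22474 + 14803) * 100
hit rate = 22474 / 37277 * 100
hit rate = 60.29%

60.29%


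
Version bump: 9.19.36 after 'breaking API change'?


Current: 9.19.36
Change category: 'breaking API change' → major bump
SemVer rule: major bump → increment MAJOR, reset MINOR and PATCH to 0
New: 10.0.0

10.0.0


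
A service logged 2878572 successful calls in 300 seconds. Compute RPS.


Formula: throughput = requests / seconds
throughput = 2878572 / 300
throughput = 9595.24 requests/second

9595.24 requests/second


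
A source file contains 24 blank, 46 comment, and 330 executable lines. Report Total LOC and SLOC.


Total LOC = blank + comment + code
Total LOC = 24 + 46 + 330 = 400
SLOC (source only) = code = 330

Total LOC: 400, SLOC: 330


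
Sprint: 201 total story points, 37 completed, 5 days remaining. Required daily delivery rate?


Formula: Required rate = Remaining points / Days left
Remaining = 201 - 37 = 164 points
Required rate = 164 / 5 = 32.8 points/day

32.8 points/day


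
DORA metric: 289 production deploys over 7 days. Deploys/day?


Formula: deployments per day = releases / days
= 289 / 7
= 41.286 deploys/day
(equivalently, 289.0 deploys/week)

41.286 deploys/day


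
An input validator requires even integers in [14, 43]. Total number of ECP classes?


Constraint: even integers in [14, 43]
Class 1: x < 14 — out-of-range invalid
Class 2: x in [14,43] but odd — wrong type invalid
Class 3: x in [14,43] and even — valid
Class 4: x > 43 — out-of-range invalid
Total equivalence classes: 4

4 equivalence classes


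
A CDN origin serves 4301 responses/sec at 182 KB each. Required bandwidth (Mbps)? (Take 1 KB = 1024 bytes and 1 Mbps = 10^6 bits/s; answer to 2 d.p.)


Formula: Mbps = payload_bytes * RPS * 8 / 1e6
Payload per request = 182 KB = 182 * 1024 = 186368 bytes
Total bytes/sec = 186368 * 4301 = 801568768
Total bits/sec = 801568768 * 8 = 6412550144
Mbps = 6412550144 / 1e6 = 6412.55

6412.55 Mbps


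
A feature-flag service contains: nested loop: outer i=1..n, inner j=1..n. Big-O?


Reasoning: n iterations times n iterations
Complexity: O(n^2)

O(n^2)


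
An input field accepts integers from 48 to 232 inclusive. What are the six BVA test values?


Range: [48, 232]
Boundaries: just below min, min, min+1, max-1, max, just above max
Values: [47, 48, 49, 231, 232, 233]

[47, 48, 49, 231, 232, 233]


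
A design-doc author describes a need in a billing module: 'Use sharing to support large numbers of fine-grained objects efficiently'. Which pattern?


This matches the Flyweight pattern

Flyweight


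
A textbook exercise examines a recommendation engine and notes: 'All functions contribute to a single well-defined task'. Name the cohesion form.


Reasoning: Best: single purpose
Type: Functional cohesion

Functional cohesion


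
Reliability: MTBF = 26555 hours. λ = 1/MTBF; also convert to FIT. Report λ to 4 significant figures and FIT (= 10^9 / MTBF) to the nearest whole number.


Formula: λ = 1 / MTBF; FIT = λ × 1e9 = 1e9 / MTBF
λ = 1 / 26555 ≈ 3.766e-05 failures/hour
FIT = 1e9 / 26555 ≈ 37658 failures per 1e9 hours (nearest whole number)

λ = 3.766e-05 /h, FIT = 37658


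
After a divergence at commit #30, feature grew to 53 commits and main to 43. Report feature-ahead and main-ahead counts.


Common ancestor: commit #30
feature commits after divergence: 53 - 30 = 23
main commits after divergence: 43 - 30 = 13
feature is 23 commits ahead of main
main is 13 commits ahead of feature

feature ahead: 23, main ahead: 13


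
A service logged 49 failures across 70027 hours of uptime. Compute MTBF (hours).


Formula: MTBF = Total operating time / Number of failures
MTBF = 70027 / 49
MTBF = 1429.12 hours

1429.12 hours


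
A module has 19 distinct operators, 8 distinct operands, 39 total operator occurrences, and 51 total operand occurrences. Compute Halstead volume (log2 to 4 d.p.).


Formula: V = N * log2(η), where N = N1 + N2 and η = η1 + η2
η = 19 + 8 = 27
N = 39 + 51 = 90
log2(27) ≈ 4.7549
V = 90 * 4.7549 = 427.94

427.94


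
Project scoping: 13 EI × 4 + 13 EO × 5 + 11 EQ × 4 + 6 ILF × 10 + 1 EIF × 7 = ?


UFP = EI*4 + EO*5 + EQ*4 + ILF*10 + EIF*7
UFP = 13*4 + 13*5 + 11*4 + 6*10 + 1*7
UFP = 52 + 65 + 44 + 60 + 7
UFP = 228

228


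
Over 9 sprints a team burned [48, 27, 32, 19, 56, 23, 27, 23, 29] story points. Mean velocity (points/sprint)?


Formula: Avg velocity = Total points / Number of sprints
Points: [48, 27, 32, 19, 56, 23, 27, 23, 29]
Sum = 48 + 27 + 32 + 19 + 56 + 23 + 27 + 23 + 29 = 284
Avg velocity = 284 / 9 = 31.56 points/sprint

31.56 points/sprint


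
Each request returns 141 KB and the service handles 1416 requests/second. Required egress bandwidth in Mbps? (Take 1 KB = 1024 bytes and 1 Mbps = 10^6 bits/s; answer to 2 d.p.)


Formula: Mbps = payload_bytes * RPS * 8 / 1e6
Payload per request = 141 KB = 141 * 1024 = 144384 bytes
Total bytes/sec = 144384 * 1416 = 204447744
Total bits/sec = 204447744 * 8 = 1635581952
Mbps = 1635581952 / 1e6 = 1635.58

1635.58 Mbps


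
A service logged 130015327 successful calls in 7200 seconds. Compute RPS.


Formula: throughput = requests / seconds
throughput = 130015327 / 7200
throughput = 18057.68 requests/second

18057.68 requests/second


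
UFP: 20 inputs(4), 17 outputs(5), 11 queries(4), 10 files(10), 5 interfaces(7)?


UFP = EI*4 + EO*5 + EQ*4 + ILF*10 + EIF*7
UFP = 20*4 + 17*5 + 11*4 + 10*10 + 5*7
UFP = 80 + 85 + 44 + 100 + 35
UFP = 344

344


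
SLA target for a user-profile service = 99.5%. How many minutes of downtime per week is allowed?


Formula: allowed downtime = period * (100 - SLA) / 100
Period (week) = 10080 minutes
Unavailability fraction = (100 - 99.5) / 100
Allowed downtime = 10080 * (100 - 99.5) / 100
Allowed downtime = 50.4 minutes

50.4 minutes


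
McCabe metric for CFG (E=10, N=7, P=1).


Formula: V(G) = E - N + 2P
V(G) = 10 - 7 + 2*1
V(G) = 3 + 2
V(G) = 5

5


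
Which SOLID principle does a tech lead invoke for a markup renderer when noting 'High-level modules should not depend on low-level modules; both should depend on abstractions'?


This describes the Dependency Inversion Principle (DIP)

Dependency Inversion Principle (DIP)


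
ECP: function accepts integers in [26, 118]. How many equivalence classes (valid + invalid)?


Valid range: [26, 118]
Class 1: x < 26 — invalid
Class 2: 26 ≤ x ≤ 118 — valid
Class 3: x > 118 — invalid
Total equivalence classes: 3

3 equivalence classes


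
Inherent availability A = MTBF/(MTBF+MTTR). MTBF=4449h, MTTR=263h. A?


Availability = MTBF / (MTBF + MTTR)
Availability = 4449 / (4449 + 263)
Availability = 4449 / 4712
Availability = 94.4185%

94.4185%


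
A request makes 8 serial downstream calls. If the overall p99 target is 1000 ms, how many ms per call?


Formula: per_stage = total_budget / stages
per_stage = 1000 / 8
per_stage = 125.0 ms

125.0 ms


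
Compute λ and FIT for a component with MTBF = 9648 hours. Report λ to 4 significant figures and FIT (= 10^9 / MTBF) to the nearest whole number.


Formula: λ = 1 / MTBF; FIT = λ × 1e9 = 1e9 / MTBF
λ = 1 / 9648 ≈ 1.036e-04 failures/hour
FIT = 1e9 / 9648 ≈ 103648 failures per 1e9 hours (nearest whole number)

λ = 1.036e-04 /h, FIT = 103648


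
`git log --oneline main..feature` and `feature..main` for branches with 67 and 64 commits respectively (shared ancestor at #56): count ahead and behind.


Common ancestor: commit #56
feature commits after divergence: 67 - 56 = 11
main commits after divergence: 64 - 56 = 8
feature is 11 commits ahead of main
main is 8 commits ahead of feature

feature ahead: 11, main ahead: 8


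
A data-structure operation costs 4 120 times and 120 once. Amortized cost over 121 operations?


Formula: Amortized cost = Total cost / Operations
Total cost = (120 * 4) + (1 * 120)
Total cost = 480 + 120 = 600
Amortized = 600 / 121 = 4.9587

4.9587


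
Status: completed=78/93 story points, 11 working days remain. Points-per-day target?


Formula: Required rate = Remaining points / Days left
Remaining = 93 - 78 = 15 points
Required rate = 15 / 11 = 1.36 points/day

1.36 points/day


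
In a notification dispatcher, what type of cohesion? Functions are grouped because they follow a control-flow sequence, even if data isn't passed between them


Reasoning: Grouped by order of execution within a routine, not by data flow
Type: Procedural cohesion

Procedural cohesion


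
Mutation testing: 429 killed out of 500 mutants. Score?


Mutation score = killed / total * 100
Mutation score = 429 / 500 * 100
Mutation score = 85.8%

85.8%


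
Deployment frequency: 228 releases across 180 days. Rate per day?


Formula: deployments per day = releases / days
= 228 / 180
= 1.267 deploys/day
(equivalently, 8.87 deploys/week)

1.267 deploys/day


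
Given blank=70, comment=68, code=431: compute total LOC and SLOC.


Total LOC = blank + comment + code
Total LOC = 70 + 68 + 431 = 569
SLOC (source only) = code = 431

Total LOC: 569, SLOC: 431


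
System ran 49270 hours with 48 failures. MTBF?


Formula: MTBF = Total operating time / Number of failures
MTBF = 49270 / 48
MTBF = 1026.46 hours

1026.46 hours


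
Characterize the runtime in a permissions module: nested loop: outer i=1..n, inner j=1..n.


Reasoning: n iterations times n iterations
Complexity: O(n^2)

O(n^2)


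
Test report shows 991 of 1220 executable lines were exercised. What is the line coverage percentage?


Coverage = covered / total * 100
Coverage = 991 / 1220 * 100
Coverage = 81.23%

81.23%


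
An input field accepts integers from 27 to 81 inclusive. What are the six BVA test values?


Range: [27, 81]
Boundaries: just below min, min, min+1, max-1, max, just above max
Values: [26, 27, 28, 80, 81, 82]

[26, 27, 28, 80, 81, 82]


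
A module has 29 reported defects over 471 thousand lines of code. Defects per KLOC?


Defect density = defects / KLOC
Defect density = 29 / 471
Defect density = 0.062 defects/KLOC

0.062 defects/KLOC


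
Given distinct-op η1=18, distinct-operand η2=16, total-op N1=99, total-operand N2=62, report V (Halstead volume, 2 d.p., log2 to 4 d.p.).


Formula: V = N * log2(η), where N = N1 + N2 and η = η1 + η2
η = 18 + 16 = 34
N = 99 + 62 = 161
log2(34) ≈ 5.0875
V = 161 * 5.0875 = 819.09

819.09


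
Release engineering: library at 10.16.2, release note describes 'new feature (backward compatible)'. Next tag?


Current: 10.16.2
Change category: 'new feature (backward compatible)' → minor bump
SemVer rule: minor bump → increment MINOR, reset PATCH to 0 (MAJOR unchanged)
New: 10.17.0

10.17.0


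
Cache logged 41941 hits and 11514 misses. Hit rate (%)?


Formula: hit rate = hits / (hits + misses) * 100
hit rate = 41941 / (41941 + 11514) * 100
hit rate = 41941 / 53455 * 100
hit rate = 78.46%

78.46%


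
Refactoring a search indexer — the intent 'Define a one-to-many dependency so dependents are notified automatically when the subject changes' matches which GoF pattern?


This matches the Observer pattern

Observer


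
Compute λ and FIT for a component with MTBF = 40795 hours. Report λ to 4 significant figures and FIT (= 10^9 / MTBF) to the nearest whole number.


Formula: λ = 1 / MTBF; FIT = λ × 1e9 = 1e9 / MTBF
λ = 1 / 40795 ≈ 2.451e-05 failures/hour
FIT = 1e9 / 40795 ≈ 24513 failures per 1e9 hours (nearest whole number)

λ = 2.451e-05 /h, FIT = 24513


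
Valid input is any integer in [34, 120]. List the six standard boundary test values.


Range: [34, 120]
Boundaries: just below min, min, min+1, max-1, max, just above max
Values: [33, 34, 35, 119, 120, 121]

[33, 34, 35, 119, 120, 121]


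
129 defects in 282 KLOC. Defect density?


Defect density = defects / KLOC
Defect density = 129 / 282
Defect density = 0.457 defects/KLOC

0.457 defects/KLOC


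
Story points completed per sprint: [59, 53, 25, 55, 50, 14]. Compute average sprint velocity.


Formula: Avg velocity = Total points / Number of sprints
Points: [59, 53, 25, 55, 50, 14]
Sum = 59 + 53 + 25 + 55 + 50 + 14 = 256
Avg velocity = 256 / 6 = 42.67 points/sprint

42.67 points/sprint


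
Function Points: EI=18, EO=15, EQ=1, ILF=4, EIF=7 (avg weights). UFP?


UFP = EI*4 + EO*5 + EQ*4 + ILF*10 + EIF*7
UFP = 18*4 + 15*5 + 1*4 + 4*10 + 7*7
UFP = 72 + 75 + 4 + 40 + 49
UFP = 240

240


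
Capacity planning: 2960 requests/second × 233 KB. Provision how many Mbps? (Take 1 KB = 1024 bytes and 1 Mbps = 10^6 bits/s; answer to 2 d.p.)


Formula: Mbps = payload_bytes * RPS * 8 / 1e6
Payload per request = 233 KB = 233 * 1024 = 238592 bytes
Total bytes/sec = 238592 * 2960 = 706232320
Total bits/sec = 706232320 * 8 = 5649858560
Mbps = 5649858560 / 1e6 = 5649.86

5649.86 Mbps


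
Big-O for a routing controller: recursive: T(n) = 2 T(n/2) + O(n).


Reasoning: master theorem case 2 (merge-sort recurrence)
Complexity: O(n log n)

O(n log n)


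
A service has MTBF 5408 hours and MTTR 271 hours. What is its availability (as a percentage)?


Availability = MTBF / (MTBF + MTTR)
Availability = 5408 / (5408 + 271)
Availability = 5408 / 5679
Availability = 95.228%

95.228%


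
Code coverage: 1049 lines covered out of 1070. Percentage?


Coverage = covered / total * 100
Coverage = 1049 / 1070 * 100
Coverage = 98.04%

98.04%


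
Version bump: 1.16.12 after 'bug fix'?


Current: 1.16.12
Change category: 'bug fix' → patch bump
SemVer rule: patch bump → increment PATCH (MAJOR and MINOR unchanged)
New: 1.16.13

1.16.13


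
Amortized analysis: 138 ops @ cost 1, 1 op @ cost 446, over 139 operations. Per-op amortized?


Formula: Amortized cost = Total cost / Operations
Total cost = (138 * 1) + (1 * 446)
Total cost = 138 + 446 = 584
Amortized = 584 / 139 = 4.2014

4.2014


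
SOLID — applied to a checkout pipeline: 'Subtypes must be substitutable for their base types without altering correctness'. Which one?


This describes the Liskov Substitution Principle (LSP)

Liskov Substitution Principle (LSP)


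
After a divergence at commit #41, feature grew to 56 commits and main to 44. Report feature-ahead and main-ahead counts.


Common ancestor: commit #41
feature commits after divergence: 56 - 41 = 15
main commits after divergence: 44 - 41 = 3
feature is 15 commits ahead of main
main is 3 commits ahead of feature

feature ahead: 15, main ahead: 3


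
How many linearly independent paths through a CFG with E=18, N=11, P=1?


Formula: V(G) = E - N + 2P
V(G) = 18 - 11 + 2*1
V(G) = 7 + 2
V(G) = 9

9


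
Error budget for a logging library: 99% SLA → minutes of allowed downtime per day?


Formula: allowed downtime = period * (100 - SLA) / 100
Period (day) = 1440 minutes
Unavailability fraction = (100 - 99.0) / 100
Allowed downtime = 1440 * (100 - 99.0) / 100
Allowed downtime = 14.4 minutes

14.4 minutes


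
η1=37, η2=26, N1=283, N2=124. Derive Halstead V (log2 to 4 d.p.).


Formula: V = N * log2(η), where N = N1 + N2 and η = η1 + η2
η = 37 + 26 = 63
N = 283 + 124 = 407
log2(63) ≈ 5.9773
V = 407 * 5.9773 = 2432.76

2432.76


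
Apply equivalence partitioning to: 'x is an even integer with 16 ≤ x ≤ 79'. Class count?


Constraint: even integers in [16, 79]
Class 1: x < 16 — out-of-range invalid
Class 2: x in [16,79] but odd — wrong type invalid
Class 3: x in [16,79] and even — valid
Class 4: x > 79 — out-of-range invalid
Total equivalence classes: 4

4 equivalence classes


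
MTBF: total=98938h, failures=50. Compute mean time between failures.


Formula: MTBF = Total operating time / Number of failures
MTBF = 98938 / 50
MTBF = 1978.76 hours

1978.76 hours
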